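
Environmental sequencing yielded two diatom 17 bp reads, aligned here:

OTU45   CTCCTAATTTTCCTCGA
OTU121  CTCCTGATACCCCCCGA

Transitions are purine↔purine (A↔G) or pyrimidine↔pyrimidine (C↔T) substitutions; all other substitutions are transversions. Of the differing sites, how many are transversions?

1

The sequences differ at positions 6 (A/G, transition), 9 (T/A, transversion), 10 (T/C, transition), 11 (T/C, transition), 14 (T/C, transition).
Of the 5 differences, 4 transitions and 1 transversion, so the answer is 1.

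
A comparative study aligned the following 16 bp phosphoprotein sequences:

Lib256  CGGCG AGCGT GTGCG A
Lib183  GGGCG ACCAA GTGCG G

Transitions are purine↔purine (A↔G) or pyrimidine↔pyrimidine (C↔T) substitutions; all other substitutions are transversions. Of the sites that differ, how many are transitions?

2

Differing sites — 1:C/G (Tv); 7:G/C (Tv); 9:G/A (Ti); 10:T/A (Tv); 16:A/G (Ti).
Of the 5 differences, 2 transitions and 3 transversions, so the answer is 2.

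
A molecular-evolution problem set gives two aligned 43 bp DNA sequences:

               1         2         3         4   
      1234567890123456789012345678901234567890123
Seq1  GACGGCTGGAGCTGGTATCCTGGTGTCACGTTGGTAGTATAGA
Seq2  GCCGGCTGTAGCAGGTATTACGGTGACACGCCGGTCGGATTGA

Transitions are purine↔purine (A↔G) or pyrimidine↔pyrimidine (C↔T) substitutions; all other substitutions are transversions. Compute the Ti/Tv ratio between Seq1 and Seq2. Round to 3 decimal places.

0.500

Mismatches occur at site 2 (A↔C, transversion), site 9 (G↔T, transversion), site 13 (T↔A, transversion), site 19 (C↔T, transition), site 20 (C↔A, transversion), site 21 (T↔C, transition), site 26 (T↔A, transversion), site 31 (T↔C, transition), site 32 (T↔C, transition), site 36 (A↔C, transversion), site 38 (T↔G, transversion), site 41 (A↔T, transversion).
Of the 12 differences, 4 transitions and 8 transversions, so Ti/Tv = 4/8 = 0.500.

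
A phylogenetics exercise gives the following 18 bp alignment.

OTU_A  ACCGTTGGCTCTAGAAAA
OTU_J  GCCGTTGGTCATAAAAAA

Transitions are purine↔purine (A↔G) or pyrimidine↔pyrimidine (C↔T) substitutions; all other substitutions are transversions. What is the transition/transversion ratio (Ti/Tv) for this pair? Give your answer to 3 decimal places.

The sequences differ at positions 1 (A/G, transition), 9 (C/T, transition), 10 (T/C, transition), 11 (C/A, transversion), 14 (G/A, transition).
Of the 5 differences, 4 transitions and 1 transversion, so Ti/Tv = 4/1 = 4.000.

4.000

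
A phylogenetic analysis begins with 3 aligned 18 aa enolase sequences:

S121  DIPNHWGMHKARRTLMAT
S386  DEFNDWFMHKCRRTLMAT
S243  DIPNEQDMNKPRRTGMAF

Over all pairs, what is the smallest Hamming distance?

5

Pairwise Hamming distances:
  S121 vs S386: 5
  S121 vs S243: 7
  S386 vs S243: 9
The smallest is 5, between S121 and S386.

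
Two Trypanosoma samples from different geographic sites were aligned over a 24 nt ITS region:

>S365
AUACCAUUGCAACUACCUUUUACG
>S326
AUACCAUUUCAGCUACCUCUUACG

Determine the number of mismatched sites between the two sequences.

3

Mismatches occur at site 9 (G↔U), site 12 (A↔G), site 19 (U↔C).
That gives 3 mismatches out of 24 aligned sites, so the Hamming distance is 3.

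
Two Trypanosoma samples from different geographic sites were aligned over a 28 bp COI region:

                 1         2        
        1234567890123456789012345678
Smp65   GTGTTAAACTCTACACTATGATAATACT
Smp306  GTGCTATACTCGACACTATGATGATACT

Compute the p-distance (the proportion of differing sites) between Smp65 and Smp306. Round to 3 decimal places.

0.143

The sequences differ at positions 4 (T/C), 7 (A/T), 12 (T/G), 23 (A/G).
There are 4 differences over 28 sites, so p = 4/28 = 0.143.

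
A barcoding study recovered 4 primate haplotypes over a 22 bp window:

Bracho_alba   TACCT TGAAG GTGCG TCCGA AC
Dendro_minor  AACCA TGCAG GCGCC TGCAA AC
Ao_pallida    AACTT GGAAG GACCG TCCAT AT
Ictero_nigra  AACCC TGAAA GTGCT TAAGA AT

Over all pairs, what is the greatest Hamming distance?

11

Pairwise Hamming distances:
  Bracho_alba vs Dendro_minor: 7
  Bracho_alba vs Ao_pallida: 8
  Bracho_alba vs Ictero_nigra: 7
  Dendro_minor vs Ao_pallida: 10
  Dendro_minor vs Ictero_nigra: 9
  Ao_pallida vs Ictero_nigra: 11
The largest is 11, between Ao_pallida and Ictero_nigra.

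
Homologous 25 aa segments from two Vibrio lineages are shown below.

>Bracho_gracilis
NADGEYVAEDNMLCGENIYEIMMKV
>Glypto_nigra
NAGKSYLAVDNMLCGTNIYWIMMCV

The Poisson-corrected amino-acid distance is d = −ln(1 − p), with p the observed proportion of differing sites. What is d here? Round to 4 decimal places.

Differing sites — 3:D/G; 4:G/K; 5:E/S; 7:V/L; 9:E/V; 16:E/T; 20:E/W; 24:K/C.
p = 8/25 = 0.320000.
d = −ln(1 − 0.320000) = −ln(0.680000) = 0.3857.

0.3857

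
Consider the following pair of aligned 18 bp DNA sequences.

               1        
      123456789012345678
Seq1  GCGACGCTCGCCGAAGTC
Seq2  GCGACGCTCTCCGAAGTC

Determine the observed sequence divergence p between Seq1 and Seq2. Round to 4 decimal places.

A single mismatch occurs at site 10 (G→T).
There are 1 differences over 18 sites, so p = 1/18 = 0.0556.

0.0556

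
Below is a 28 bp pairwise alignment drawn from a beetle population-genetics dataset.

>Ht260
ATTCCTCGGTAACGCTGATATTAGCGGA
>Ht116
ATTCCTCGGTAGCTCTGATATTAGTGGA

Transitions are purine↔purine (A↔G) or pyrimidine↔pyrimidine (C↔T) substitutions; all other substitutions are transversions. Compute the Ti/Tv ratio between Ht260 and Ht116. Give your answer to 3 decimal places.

Differing sites — 12:A/G (Ti); 14:G/T (Tv); 25:C/T (Ti).
Of the 3 differences, 2 transitions and 1 transversion, so Ti/Tv = 2/1 = 2.000.

2.000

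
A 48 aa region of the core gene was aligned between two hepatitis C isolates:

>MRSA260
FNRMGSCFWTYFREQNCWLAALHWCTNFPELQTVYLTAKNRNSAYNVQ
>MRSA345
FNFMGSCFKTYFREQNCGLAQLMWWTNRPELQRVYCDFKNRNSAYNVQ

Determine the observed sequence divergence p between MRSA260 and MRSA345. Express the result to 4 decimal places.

Differing sites — 3:R/F; 9:W/K; 18:W/G; 21:A/Q; 23:H/M; 25:C/W; 28:F/R; 33:T/R; 36:L/C; 37:T/D; 38:A/F.
There are 11 differences over 48 sites, so p = 11/48 = 0.2292.

0.2292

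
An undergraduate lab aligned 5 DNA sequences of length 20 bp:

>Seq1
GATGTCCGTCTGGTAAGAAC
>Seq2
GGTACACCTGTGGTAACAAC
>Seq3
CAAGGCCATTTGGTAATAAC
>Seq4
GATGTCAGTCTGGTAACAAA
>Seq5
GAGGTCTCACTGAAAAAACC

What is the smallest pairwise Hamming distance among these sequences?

Pairwise Hamming distances:
  Seq1 vs Seq2: 7
  Seq1 vs Seq3: 6
  Seq1 vs Seq4: 3
  Seq1 vs Seq5: 8
  Seq2 vs Seq3: 9
  Seq2 vs Seq4: 8
  Seq2 vs Seq5: 12
  Seq3 vs Seq4: 8
  Seq3 vs Seq5: 11
  Seq4 vs Seq5: 9
The smallest is 3, between Seq1 and Seq4.

3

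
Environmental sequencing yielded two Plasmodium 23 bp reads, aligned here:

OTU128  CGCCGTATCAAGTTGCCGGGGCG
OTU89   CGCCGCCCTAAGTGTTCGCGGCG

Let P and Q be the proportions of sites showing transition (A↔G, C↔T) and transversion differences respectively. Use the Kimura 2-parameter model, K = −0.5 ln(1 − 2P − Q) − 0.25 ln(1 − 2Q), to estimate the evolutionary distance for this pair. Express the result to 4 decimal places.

The sequences differ at positions 6 (T/C, transition), 7 (A/C, transversion), 8 (T/C, transition), 9 (C/T, transition), 14 (T/G, transversion), 15 (G/T, transversion), 16 (C/T, transition), 19 (G/C, transversion).
Of the 8 differences, 4 transitions and 4 transversions over 23 sites: P = 4/23 = 0.173913, Q = 4/23 = 0.173913.
d = −0.5·ln(0.478261) − 0.25·ln(0.652174) = −0.5·(-0.737599) − 0.25·(-0.427444) = 0.4757.

0.4757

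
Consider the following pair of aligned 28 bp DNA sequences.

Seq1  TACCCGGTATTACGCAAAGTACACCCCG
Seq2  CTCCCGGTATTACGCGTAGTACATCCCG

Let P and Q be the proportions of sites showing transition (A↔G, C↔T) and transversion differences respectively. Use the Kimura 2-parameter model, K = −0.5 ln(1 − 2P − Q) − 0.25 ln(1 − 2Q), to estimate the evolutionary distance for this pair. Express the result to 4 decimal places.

The sequences differ at positions 1 (T/C, transition), 2 (A/T, transversion), 16 (A/G, transition), 17 (A/T, transversion), 24 (C/T, transition).
Of the 5 differences, 3 transitions and 2 transversions over 28 sites: P = 3/28 = 0.107143, Q = 2/28 = 0.071429.
d = −0.5·ln(0.714285) − 0.25·ln(0.857142) = −0.5·(-0.336473) − 0.25·(-0.154152) = 0.2068.

0.2068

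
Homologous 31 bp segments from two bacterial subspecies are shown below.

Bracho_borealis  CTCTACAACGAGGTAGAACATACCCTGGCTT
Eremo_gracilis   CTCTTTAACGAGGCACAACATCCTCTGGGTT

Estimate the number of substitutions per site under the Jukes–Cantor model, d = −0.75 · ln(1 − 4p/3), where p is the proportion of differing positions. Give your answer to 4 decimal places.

0.2687

Mismatches occur at site 5 (A/T), site 6 (C/T), site 14 (T/C), site 16 (G/C), site 22 (A/C), site 24 (C/T), site 29 (C/G).
p = 7/31 = 0.225806.
d = −0.75 · ln(1 − (4/3)·0.225806) = −0.75 · ln(0.698925) = −0.75 · (-0.358212) = 0.2687.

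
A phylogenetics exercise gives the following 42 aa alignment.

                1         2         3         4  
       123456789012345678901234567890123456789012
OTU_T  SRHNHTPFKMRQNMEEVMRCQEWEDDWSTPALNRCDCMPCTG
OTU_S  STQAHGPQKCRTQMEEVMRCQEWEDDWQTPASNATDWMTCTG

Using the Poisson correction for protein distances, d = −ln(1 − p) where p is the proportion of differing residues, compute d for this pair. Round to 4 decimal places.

Mismatches occur at site 2 (R/T), site 3 (H/Q), site 4 (N/A), site 6 (T/G), site 8 (F/Q), site 10 (M/C), site 12 (Q/T), site 13 (N/Q), site 28 (S/Q), site 32 (L/S), site 34 (R/A), site 35 (C/T), site 37 (C/W), site 39 (P/T).
p = 14/42 = 0.333333.
d = −ln(1 − 0.333333) = −ln(0.666667) = 0.4055.

0.4055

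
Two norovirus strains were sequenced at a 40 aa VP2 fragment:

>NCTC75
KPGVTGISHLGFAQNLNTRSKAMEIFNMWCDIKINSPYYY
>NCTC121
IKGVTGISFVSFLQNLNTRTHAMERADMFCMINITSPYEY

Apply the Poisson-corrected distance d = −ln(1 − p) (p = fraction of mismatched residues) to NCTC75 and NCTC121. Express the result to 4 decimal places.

Differing sites — 1:K/I; 2:P/K; 9:H/F; 10:L/V; 11:G/S; 13:A/L; 20:S/T; 21:K/H; 25:I/R; 26:F/A; 27:N/D; 29:W/F; 31:D/M; 33:K/N; 35:N/T; 39:Y/E.
p = 16/40 = 0.400000.
d = −ln(1 − 0.400000) = −ln(0.600000) = 0.5108.

0.5108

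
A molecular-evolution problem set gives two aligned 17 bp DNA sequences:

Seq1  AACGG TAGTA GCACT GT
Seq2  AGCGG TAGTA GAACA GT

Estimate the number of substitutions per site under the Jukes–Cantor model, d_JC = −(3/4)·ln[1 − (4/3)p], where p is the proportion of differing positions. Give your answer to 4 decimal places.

0.2012

The sequences differ at positions 2 (A/G), 12 (C/A), 15 (T/A).
p = 3/17 = 0.176471.
d = −0.75 · ln(1 − (4/3)·0.176471) = −0.75 · ln(0.764705) = −0.75 · (-0.268265) = 0.2012.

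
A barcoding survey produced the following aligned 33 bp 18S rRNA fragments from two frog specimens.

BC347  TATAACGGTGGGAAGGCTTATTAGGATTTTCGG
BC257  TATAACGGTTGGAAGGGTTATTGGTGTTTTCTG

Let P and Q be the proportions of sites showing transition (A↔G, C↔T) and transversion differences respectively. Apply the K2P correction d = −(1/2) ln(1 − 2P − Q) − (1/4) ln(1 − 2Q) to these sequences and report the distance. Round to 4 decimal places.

0.2082

The sequences differ at positions 10 (G/T, transversion), 17 (C/G, transversion), 23 (A/G, transition), 25 (G/T, transversion), 26 (A/G, transition), 32 (G/T, transversion).
Of the 6 differences, 2 transitions and 4 transversions over 33 sites: P = 2/33 = 0.060606, Q = 4/33 = 0.121212.
d = −0.5·ln(0.757576) − 0.25·ln(0.757576) = −0.5·(-0.277631) − 0.25·(-0.277631) = 0.2082.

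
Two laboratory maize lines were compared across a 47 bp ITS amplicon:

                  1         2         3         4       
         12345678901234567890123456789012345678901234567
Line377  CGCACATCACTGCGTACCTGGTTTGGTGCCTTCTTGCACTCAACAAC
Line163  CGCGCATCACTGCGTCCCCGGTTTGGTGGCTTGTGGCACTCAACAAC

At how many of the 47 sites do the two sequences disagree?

6

The sequences differ at positions 4 (A/G), 16 (A/C), 19 (T/C), 29 (C/G), 33 (C/G), 35 (T/G).
That gives 6 mismatches out of 47 aligned sites, so the Hamming distance is 6.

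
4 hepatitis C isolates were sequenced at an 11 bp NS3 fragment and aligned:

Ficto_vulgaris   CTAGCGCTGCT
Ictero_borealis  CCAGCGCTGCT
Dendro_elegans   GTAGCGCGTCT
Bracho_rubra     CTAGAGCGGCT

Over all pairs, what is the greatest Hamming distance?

Pairwise Hamming distances:
  Ficto_vulgaris vs Ictero_borealis: 1
  Ficto_vulgaris vs Dendro_elegans: 3
  Ficto_vulgaris vs Bracho_rubra: 2
  Ictero_borealis vs Dendro_elegans: 4
  Ictero_borealis vs Bracho_rubra: 3
  Dendro_elegans vs Bracho_rubra: 3
The largest is 4, between Ictero_borealis and Dendro_elegans.

4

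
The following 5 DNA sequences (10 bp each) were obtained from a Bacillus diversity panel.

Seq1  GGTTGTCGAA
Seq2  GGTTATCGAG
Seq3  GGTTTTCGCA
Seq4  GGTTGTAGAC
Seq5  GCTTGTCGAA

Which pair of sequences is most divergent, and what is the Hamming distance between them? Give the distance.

Pairwise Hamming distances:
  Seq1 vs Seq2: 2
  Seq1 vs Seq3: 2
  Seq1 vs Seq4: 2
  Seq1 vs Seq5: 1
  Seq2 vs Seq3: 3
  Seq2 vs Seq4: 3
  Seq2 vs Seq5: 3
  Seq3 vs Seq4: 4
  Seq3 vs Seq5: 3
  Seq4 vs Seq5: 3
The largest is 4, between Seq3 and Seq4.

4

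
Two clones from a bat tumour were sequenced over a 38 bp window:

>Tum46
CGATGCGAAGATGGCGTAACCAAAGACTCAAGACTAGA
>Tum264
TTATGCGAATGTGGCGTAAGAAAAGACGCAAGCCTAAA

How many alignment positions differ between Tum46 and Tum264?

The sequences differ at positions 1 (C/T), 2 (G/T), 10 (G/T), 11 (A/G), 20 (C/G), 21 (C/A), 28 (T/G), 33 (A/C), 37 (G/A).
That gives 9 mismatches out of 38 aligned sites, so the Hamming distance is 9.

9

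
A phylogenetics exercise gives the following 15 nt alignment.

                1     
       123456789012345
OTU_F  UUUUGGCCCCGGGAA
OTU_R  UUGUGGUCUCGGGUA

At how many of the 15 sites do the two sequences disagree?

Differing sites — 3:U/G; 7:C/U; 9:C/U; 14:A/U.
That gives 4 mismatches out of 15 aligned sites, so the Hamming distance is 4.

4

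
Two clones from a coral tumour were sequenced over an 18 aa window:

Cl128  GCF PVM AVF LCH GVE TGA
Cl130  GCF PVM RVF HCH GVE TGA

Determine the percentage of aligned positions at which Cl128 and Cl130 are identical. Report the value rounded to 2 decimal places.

Differing sites — 7:A/R; 10:L/H.
16 of the 18 sites match, so the percent identity is 16/18 × 100 = 88.89%.

88.89%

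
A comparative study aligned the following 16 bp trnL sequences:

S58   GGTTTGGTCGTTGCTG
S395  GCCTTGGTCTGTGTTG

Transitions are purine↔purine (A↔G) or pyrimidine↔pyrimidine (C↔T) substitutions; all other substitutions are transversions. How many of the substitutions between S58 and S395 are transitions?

2

Mismatches occur at site 2 (G→C, transversion), site 3 (T→C, transition), site 10 (G→T, transversion), site 11 (T→G, transversion), site 14 (C→T, transition).
Of the 5 differences, 2 transitions and 3 transversions, so the answer is 2.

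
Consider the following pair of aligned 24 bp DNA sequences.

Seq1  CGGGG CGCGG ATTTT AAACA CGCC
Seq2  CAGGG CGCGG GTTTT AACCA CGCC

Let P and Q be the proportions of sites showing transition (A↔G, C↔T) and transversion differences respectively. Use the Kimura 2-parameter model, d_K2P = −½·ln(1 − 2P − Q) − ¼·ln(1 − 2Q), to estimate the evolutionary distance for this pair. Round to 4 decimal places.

0.1386

Mismatches occur at site 2 (G/A, transition), site 11 (A/G, transition), site 18 (A/C, transversion).
Of the 3 differences, 2 transitions and 1 transversion over 24 sites: P = 2/24 = 0.083333, Q = 1/24 = 0.041667.
d = −0.5·ln(0.791667) − 0.25·ln(0.916666) = −0.5·(-0.233614) − 0.25·(-0.087012) = 0.1386.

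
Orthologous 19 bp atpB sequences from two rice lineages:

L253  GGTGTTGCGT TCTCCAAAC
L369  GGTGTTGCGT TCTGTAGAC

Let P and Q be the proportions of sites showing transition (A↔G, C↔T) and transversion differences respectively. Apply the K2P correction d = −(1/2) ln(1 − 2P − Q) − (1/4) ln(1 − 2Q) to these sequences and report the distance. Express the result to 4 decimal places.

Differing sites — 14:C/G (Tv); 15:C/T (Ti); 17:A/G (Ti).
Of the 3 differences, 2 transitions and 1 transversion over 19 sites: P = 2/19 = 0.105263, Q = 1/19 = 0.052632.
d = −0.5·ln(0.736842) − 0.25·ln(0.894736) = −0.5·(-0.305382) − 0.25·(-0.111227) = 0.1805.

0.1805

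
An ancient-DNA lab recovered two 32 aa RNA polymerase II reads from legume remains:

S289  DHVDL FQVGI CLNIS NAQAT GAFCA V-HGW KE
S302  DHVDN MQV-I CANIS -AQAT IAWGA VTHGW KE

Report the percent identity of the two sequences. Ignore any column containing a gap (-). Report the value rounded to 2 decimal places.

Excluding the 3 gap columns leaves 29 comparable sites.
The sequences differ at positions 5 (L/N), 6 (F/M), 12 (L/A), 21 (G/I), 23 (F/W), 24 (C/G).
23 of the 29 comparable sites match, so the percent identity is 23/29 × 100 = 79.31%.

79.31%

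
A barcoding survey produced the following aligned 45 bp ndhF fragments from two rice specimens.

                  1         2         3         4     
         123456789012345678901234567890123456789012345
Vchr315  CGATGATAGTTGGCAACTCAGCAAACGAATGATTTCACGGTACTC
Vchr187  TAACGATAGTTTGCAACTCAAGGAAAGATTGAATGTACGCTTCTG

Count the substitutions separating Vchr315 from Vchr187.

15

The sequences differ at positions 1 (C/T), 2 (G/A), 4 (T/C), 12 (G/T), 21 (G/A), 22 (C/G), 23 (A/G), 26 (C/A), 29 (A/T), 33 (T/A), 35 (T/G), 36 (C/T), 40 (G/C), 42 (A/T), 45 (C/G).
That gives 15 mismatches out of 45 aligned sites, so the Hamming distance is 15.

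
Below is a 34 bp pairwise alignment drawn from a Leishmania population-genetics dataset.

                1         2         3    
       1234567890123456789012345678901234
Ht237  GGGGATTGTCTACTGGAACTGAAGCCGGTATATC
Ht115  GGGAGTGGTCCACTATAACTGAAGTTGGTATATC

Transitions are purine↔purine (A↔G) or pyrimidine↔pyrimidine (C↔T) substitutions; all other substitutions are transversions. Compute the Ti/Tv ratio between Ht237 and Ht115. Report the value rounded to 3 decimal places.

3.000

The sequences differ at positions 4 (G/A, transition), 5 (A/G, transition), 7 (T/G, transversion), 11 (T/C, transition), 15 (G/A, transition), 16 (G/T, transversion), 25 (C/T, transition), 26 (C/T, transition).
Of the 8 differences, 6 transitions and 2 transversions, so Ti/Tv = 6/2 = 3.000.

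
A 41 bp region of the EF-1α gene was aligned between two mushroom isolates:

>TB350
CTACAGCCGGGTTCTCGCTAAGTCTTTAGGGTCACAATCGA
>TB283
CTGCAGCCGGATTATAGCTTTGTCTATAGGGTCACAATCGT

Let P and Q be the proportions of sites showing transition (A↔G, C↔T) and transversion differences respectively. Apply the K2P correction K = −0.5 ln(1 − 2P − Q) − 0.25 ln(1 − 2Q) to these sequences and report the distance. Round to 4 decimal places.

Differing sites — 3:A/G (Ti); 11:G/A (Ti); 14:C/A (Tv); 16:C/A (Tv); 20:A/T (Tv); 21:A/T (Tv); 26:T/A (Tv); 41:A/T (Tv).
Of the 8 differences, 2 transitions and 6 transversions over 41 sites: P = 2/41 = 0.048780, Q = 6/41 = 0.146341.
d = −0.5·ln(0.756099) − 0.25·ln(0.707318) = −0.5·(-0.279583) − 0.25·(-0.346275) = 0.2264.

0.2264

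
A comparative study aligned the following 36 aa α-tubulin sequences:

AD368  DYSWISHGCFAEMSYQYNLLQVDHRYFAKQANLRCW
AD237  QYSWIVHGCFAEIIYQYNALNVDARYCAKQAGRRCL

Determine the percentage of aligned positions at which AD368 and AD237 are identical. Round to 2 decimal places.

Mismatches occur at site 1 (D→Q), site 6 (S→V), site 13 (M→I), site 14 (S→I), site 19 (L→A), site 21 (Q→N), site 24 (H→A), site 27 (F→C), site 32 (N→G), site 33 (L→R), site 36 (W→L).
25 of the 36 sites match, so the percent identity is 25/36 × 100 = 69.44%.

69.44%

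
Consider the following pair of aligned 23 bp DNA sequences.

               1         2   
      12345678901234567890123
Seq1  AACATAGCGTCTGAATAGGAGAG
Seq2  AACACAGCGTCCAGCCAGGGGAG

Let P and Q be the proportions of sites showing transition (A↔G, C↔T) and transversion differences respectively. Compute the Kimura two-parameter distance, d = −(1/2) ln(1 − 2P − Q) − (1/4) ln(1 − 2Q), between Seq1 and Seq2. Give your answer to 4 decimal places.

0.4392

Differing sites — 5:T/C (Ti); 12:T/C (Ti); 13:G/A (Ti); 14:A/G (Ti); 15:A/C (Tv); 16:T/C (Ti); 20:A/G (Ti).
Of the 7 differences, 6 transitions and 1 transversion over 23 sites: P = 6/23 = 0.260870, Q = 1/23 = 0.043478.
d = −0.5·ln(0.434782) − 0.25·ln(0.913044) = −0.5·(-0.832911) − 0.25·(-0.090971) = 0.4392.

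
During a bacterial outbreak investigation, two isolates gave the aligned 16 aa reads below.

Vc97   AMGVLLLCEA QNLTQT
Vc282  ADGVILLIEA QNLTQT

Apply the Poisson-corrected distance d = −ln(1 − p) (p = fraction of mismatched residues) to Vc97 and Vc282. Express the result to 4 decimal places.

0.2076

Differing sites — 2:M/D; 5:L/I; 8:C/I.
p = 3/16 = 0.187500.
d = −ln(1 − 0.187500) = −ln(0.812500) = 0.2076.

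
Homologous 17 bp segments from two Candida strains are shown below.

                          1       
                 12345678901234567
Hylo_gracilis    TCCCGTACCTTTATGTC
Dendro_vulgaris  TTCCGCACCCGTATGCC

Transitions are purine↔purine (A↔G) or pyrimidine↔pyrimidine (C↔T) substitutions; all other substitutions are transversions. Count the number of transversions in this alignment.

The sequences differ at positions 2 (C/T, transition), 6 (T/C, transition), 10 (T/C, transition), 11 (T/G, transversion), 16 (T/C, transition).
Of the 5 differences, 4 transitions and 1 transversion, so the answer is 1.

1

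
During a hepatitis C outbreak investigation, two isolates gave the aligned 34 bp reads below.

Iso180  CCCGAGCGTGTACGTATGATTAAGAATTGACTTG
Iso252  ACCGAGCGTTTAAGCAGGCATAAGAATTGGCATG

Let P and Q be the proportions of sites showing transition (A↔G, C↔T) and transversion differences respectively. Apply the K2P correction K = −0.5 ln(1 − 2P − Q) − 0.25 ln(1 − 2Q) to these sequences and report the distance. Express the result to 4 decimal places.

Mismatches occur at site 1 (C↔A, transversion), site 10 (G↔T, transversion), site 13 (C↔A, transversion), site 15 (T↔C, transition), site 17 (T↔G, transversion), site 19 (A↔C, transversion), site 20 (T↔A, transversion), site 30 (A↔G, transition), site 32 (T↔A, transversion).
Of the 9 differences, 2 transitions and 7 transversions over 34 sites: P = 2/34 = 0.058824, Q = 7/34 = 0.205882.
d = −0.5·ln(0.676470) − 0.25·ln(0.588236) = −0.5·(-0.390867) − 0.25·(-0.530627) = 0.3281.

0.3281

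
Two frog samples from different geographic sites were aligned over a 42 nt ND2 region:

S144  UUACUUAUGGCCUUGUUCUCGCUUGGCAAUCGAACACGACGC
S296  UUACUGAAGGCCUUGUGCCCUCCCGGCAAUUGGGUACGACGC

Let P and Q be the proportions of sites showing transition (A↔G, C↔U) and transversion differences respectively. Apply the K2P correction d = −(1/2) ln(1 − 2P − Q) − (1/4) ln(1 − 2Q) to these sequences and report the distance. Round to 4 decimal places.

0.3326

Differing sites — 6:U/G (Tv); 8:U/A (Tv); 17:U/G (Tv); 19:U/C (Ti); 21:G/U (Tv); 23:U/C (Ti); 24:U/C (Ti); 31:C/U (Ti); 33:A/G (Ti); 34:A/G (Ti); 35:C/U (Ti).
Of the 11 differences, 7 transitions and 4 transversions over 42 sites: P = 7/42 = 0.166667, Q = 4/42 = 0.095238.
d = −0.5·ln(0.571428) − 0.25·ln(0.809524) = −0.5·(-0.559617) − 0.25·(-0.211309) = 0.3326.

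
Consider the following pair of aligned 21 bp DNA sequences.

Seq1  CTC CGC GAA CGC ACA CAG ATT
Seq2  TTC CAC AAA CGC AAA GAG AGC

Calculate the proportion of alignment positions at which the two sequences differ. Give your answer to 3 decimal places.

0.333

The sequences differ at positions 1 (C/T), 5 (G/A), 7 (G/A), 14 (C/A), 16 (C/G), 20 (T/G), 21 (T/C).
There are 7 differences over 21 sites, so p = 7/21 = 0.333.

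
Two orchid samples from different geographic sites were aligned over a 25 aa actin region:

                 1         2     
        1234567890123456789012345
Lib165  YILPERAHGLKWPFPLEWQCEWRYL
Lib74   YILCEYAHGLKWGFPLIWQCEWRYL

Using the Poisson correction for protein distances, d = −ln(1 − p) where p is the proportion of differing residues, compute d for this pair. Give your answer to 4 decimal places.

The sequences differ at positions 4 (P/C), 6 (R/Y), 13 (P/G), 17 (E/I).
p = 4/25 = 0.160000.
d = −ln(1 − 0.160000) = −ln(0.840000) = 0.1744.

0.1744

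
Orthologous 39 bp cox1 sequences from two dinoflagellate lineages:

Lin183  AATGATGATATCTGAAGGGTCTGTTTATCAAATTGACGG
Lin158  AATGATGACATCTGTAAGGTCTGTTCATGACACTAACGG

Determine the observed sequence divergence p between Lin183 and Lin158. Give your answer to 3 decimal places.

Mismatches occur at site 9 (T/C), site 15 (A/T), site 17 (G/A), site 26 (T/C), site 29 (C/G), site 31 (A/C), site 33 (T/C), site 35 (G/A).
There are 8 differences over 39 sites, so p = 8/39 = 0.205.

0.205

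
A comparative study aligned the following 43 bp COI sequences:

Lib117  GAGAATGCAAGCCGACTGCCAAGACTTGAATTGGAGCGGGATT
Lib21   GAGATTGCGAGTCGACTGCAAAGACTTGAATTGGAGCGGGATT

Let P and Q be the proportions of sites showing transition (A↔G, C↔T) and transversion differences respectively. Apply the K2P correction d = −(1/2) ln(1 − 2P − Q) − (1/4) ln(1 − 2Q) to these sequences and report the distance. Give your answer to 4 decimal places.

Mismatches occur at site 5 (A↔T, transversion), site 9 (A↔G, transition), site 12 (C↔T, transition), site 20 (C↔A, transversion).
Of the 4 differences, 2 transitions and 2 transversions over 43 sites: P = 2/43 = 0.046512, Q = 2/43 = 0.046512.
d = −0.5·ln(0.860464) − 0.25·ln(0.906976) = −0.5·(-0.150284) − 0.25·(-0.097639) = 0.0996.

0.0996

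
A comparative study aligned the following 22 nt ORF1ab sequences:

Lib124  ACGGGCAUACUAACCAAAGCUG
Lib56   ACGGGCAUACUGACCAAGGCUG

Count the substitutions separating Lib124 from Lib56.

2

The sequences differ at positions 12 (A/G), 18 (A/G).
That gives 2 mismatches out of 22 aligned sites, so the Hamming distance is 2.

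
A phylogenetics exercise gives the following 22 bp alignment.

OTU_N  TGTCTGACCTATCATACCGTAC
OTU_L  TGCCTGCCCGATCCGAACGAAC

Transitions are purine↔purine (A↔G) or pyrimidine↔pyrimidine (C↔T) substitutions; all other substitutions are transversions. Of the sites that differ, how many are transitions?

1

Differing sites — 3:T/C (Ti); 7:A/C (Tv); 10:T/G (Tv); 14:A/C (Tv); 15:T/G (Tv); 17:C/A (Tv); 20:T/A (Tv).
Of the 7 differences, 1 transition and 6 transversions, so the answer is 1.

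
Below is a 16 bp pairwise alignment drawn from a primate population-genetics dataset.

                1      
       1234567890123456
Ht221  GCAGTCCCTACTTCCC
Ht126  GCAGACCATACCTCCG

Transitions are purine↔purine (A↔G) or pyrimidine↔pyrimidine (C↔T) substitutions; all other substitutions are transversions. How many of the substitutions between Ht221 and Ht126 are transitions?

1

Differing sites — 5:T/A (Tv); 8:C/A (Tv); 12:T/C (Ti); 16:C/G (Tv).
Of the 4 differences, 1 transition and 3 transversions, so the answer is 1.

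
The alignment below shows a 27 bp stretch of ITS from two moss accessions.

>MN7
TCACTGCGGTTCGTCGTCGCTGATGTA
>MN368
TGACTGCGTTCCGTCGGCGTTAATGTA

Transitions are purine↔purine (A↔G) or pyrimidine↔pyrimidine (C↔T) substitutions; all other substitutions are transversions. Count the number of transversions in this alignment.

The sequences differ at positions 2 (C/G, transversion), 9 (G/T, transversion), 11 (T/C, transition), 17 (T/G, transversion), 20 (C/T, transition), 22 (G/A, transition).
Of the 6 differences, 3 transitions and 3 transversions, so the answer is 3.

3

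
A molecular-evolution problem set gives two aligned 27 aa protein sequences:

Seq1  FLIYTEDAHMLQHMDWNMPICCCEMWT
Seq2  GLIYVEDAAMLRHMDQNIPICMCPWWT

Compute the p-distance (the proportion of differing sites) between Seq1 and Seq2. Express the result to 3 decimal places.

0.333

Mismatches occur at site 1 (F↔G), site 5 (T↔V), site 9 (H↔A), site 12 (Q↔R), site 16 (W↔Q), site 18 (M↔I), site 22 (C↔M), site 24 (E↔P), site 25 (M↔W).
There are 9 differences over 27 sites, so p = 9/27 = 0.333.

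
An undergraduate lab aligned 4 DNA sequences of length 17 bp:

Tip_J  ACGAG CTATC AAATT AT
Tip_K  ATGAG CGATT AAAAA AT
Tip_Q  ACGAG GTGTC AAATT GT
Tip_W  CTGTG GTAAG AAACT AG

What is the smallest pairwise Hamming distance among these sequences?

Pairwise Hamming distances:
  Tip_J vs Tip_K: 5
  Tip_J vs Tip_Q: 3
  Tip_J vs Tip_W: 8
  Tip_K vs Tip_Q: 8
  Tip_K vs Tip_W: 9
  Tip_Q vs Tip_W: 9
The smallest is 3, between Tip_J and Tip_Q.

3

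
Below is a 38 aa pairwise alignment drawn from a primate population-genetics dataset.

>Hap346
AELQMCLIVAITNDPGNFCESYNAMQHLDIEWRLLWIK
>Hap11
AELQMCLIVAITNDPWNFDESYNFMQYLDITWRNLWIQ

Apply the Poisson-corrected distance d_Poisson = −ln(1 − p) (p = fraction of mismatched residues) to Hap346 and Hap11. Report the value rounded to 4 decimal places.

Differing sites — 16:G/W; 19:C/D; 24:A/F; 27:H/Y; 31:E/T; 34:L/N; 38:K/Q.
p = 7/38 = 0.184211.
d = −ln(1 − 0.184211) = −ln(0.815789) = 0.2036.

0.2036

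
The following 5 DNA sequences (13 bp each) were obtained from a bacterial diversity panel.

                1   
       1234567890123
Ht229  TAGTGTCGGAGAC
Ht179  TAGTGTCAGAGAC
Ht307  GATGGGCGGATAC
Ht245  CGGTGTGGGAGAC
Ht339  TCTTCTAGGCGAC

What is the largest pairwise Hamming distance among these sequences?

8

Pairwise Hamming distances:
  Ht229 vs Ht179: 1
  Ht229 vs Ht307: 5
  Ht229 vs Ht245: 3
  Ht229 vs Ht339: 5
  Ht179 vs Ht307: 6
  Ht179 vs Ht245: 4
  Ht179 vs Ht339: 6
  Ht307 vs Ht245: 7
  Ht307 vs Ht339: 8
  Ht245 vs Ht339: 6
The largest is 8, between Ht307 and Ht339.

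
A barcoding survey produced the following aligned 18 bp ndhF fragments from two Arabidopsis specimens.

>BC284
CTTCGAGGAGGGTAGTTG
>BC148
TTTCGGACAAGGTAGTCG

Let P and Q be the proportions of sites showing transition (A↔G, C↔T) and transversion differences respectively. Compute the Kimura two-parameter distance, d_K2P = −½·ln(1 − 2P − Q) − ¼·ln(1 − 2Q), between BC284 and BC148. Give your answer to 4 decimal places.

0.5017

The sequences differ at positions 1 (C/T, transition), 6 (A/G, transition), 7 (G/A, transition), 8 (G/C, transversion), 10 (G/A, transition), 17 (T/C, transition).
Of the 6 differences, 5 transitions and 1 transversion over 18 sites: P = 5/18 = 0.277778, Q = 1/18 = 0.055556.
d = −0.5·ln(0.388888) − 0.25·ln(0.888888) = −0.5·(-0.944464) − 0.25·(-0.117784) = 0.5017.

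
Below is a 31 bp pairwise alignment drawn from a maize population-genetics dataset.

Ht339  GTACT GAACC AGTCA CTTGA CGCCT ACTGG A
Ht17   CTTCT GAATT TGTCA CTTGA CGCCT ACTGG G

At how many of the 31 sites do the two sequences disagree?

Differing sites — 1:G/C; 3:A/T; 9:C/T; 10:C/T; 11:A/T; 31:A/G.
That gives 6 mismatches out of 31 aligned sites, so the Hamming distance is 6.

6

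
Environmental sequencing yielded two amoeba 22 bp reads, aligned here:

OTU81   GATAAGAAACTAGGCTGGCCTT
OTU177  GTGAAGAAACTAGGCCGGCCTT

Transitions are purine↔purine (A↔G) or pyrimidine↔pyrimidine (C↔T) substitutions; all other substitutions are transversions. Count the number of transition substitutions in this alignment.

Differing sites — 2:A/T (Tv); 3:T/G (Tv); 16:T/C (Ti).
Of the 3 differences, 1 transition and 2 transversions, so the answer is 1.

1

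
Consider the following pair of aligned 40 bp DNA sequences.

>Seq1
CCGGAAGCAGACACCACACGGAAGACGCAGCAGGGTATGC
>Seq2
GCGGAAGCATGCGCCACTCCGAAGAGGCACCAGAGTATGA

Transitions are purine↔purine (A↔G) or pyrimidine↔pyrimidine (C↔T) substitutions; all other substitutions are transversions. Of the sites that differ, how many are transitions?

3

Mismatches occur at site 1 (C/G, transversion), site 10 (G/T, transversion), site 11 (A/G, transition), site 13 (A/G, transition), site 18 (A/T, transversion), site 20 (G/C, transversion), site 26 (C/G, transversion), site 30 (G/C, transversion), site 34 (G/A, transition), site 40 (C/A, transversion).
Of the 10 differences, 3 transitions and 7 transversions, so the answer is 3.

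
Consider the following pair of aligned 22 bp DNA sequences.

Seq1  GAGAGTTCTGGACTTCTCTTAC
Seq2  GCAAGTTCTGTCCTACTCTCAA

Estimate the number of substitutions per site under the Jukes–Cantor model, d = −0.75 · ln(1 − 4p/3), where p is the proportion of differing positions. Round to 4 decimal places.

The sequences differ at positions 2 (A/C), 3 (G/A), 11 (G/T), 12 (A/C), 15 (T/A), 20 (T/C), 22 (C/A).
p = 7/22 = 0.318182.
d = −0.75 · ln(1 − (4/3)·0.318182) = −0.75 · ln(0.575757) = −0.75 · (-0.552070) = 0.4141.

0.4141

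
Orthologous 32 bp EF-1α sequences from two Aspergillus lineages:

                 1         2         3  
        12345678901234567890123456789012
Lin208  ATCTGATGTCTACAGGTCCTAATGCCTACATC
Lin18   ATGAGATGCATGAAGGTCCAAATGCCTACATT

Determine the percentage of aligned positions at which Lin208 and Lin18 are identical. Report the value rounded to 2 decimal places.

Differing sites — 3:C/G; 4:T/A; 9:T/C; 10:C/A; 12:A/G; 13:C/A; 20:T/A; 32:C/T.
24 of the 32 sites match, so the percent identity is 24/32 × 100 = 75.00%.

75.00%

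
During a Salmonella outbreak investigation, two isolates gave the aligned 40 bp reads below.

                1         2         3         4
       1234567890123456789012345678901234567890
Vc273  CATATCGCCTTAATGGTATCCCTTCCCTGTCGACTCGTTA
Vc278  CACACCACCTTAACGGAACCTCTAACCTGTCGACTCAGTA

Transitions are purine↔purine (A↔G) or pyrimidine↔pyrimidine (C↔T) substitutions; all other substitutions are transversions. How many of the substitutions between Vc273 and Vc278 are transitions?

7

The sequences differ at positions 3 (T/C, transition), 5 (T/C, transition), 7 (G/A, transition), 14 (T/C, transition), 17 (T/A, transversion), 19 (T/C, transition), 21 (C/T, transition), 24 (T/A, transversion), 25 (C/A, transversion), 37 (G/A, transition), 38 (T/G, transversion).
Of the 11 differences, 7 transitions and 4 transversions, so the answer is 7.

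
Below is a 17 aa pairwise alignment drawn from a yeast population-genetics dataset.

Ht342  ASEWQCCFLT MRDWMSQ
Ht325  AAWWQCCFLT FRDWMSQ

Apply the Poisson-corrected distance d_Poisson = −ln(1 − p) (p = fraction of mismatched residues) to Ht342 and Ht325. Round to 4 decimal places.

The sequences differ at positions 2 (S/A), 3 (E/W), 11 (M/F).
p = 3/17 = 0.176471.
d = −ln(1 − 0.176471) = −ln(0.823529) = 0.1942.

0.1942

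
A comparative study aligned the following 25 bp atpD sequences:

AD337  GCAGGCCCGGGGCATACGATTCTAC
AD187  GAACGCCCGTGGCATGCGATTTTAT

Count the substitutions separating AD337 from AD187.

The sequences differ at positions 2 (C/A), 4 (G/C), 10 (G/T), 16 (A/G), 22 (C/T), 25 (C/T).
That gives 6 mismatches out of 25 aligned sites, so the Hamming distance is 6.

6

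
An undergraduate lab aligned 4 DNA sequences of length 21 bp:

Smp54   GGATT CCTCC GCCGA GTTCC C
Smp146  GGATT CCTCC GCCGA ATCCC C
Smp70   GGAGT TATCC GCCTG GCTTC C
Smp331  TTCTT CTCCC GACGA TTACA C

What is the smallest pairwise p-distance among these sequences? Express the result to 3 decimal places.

0.095

Pairwise Hamming distances:
  Smp54 vs Smp146: 2
  Smp54 vs Smp70: 7
  Smp54 vs Smp331: 9
  Smp146 vs Smp70: 9
  Smp146 vs Smp331: 9
  Smp70 vs Smp331: 15
The smallest is 2 mismatches, between Smp54 and Smp146; p = 2/21 = 0.095.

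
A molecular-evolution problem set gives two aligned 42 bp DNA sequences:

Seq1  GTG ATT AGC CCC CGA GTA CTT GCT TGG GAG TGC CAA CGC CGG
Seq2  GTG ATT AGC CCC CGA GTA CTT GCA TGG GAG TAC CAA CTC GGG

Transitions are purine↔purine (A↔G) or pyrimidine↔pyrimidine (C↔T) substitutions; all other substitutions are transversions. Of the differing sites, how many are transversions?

The sequences differ at positions 24 (T/A, transversion), 32 (G/A, transition), 38 (G/T, transversion), 40 (C/G, transversion).
Of the 4 differences, 1 transition and 3 transversions, so the answer is 3.

3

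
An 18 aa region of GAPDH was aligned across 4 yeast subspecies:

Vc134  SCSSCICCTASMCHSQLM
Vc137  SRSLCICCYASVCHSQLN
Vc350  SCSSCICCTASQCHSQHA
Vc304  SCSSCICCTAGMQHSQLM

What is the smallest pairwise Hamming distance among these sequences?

Pairwise Hamming distances:
  Vc134 vs Vc137: 5
  Vc134 vs Vc350: 3
  Vc134 vs Vc304: 2
  Vc137 vs Vc350: 6
  Vc137 vs Vc304: 7
  Vc350 vs Vc304: 5
The smallest is 2, between Vc134 and Vc304.

2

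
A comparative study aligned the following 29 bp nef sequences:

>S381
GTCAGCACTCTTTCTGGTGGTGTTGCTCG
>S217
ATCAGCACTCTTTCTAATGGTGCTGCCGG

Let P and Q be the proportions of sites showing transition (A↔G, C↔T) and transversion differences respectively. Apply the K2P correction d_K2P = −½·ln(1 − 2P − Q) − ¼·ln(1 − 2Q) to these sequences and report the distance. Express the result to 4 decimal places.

Mismatches occur at site 1 (G→A, transition), site 16 (G→A, transition), site 17 (G→A, transition), site 23 (T→C, transition), site 27 (T→C, transition), site 28 (C→G, transversion).
Of the 6 differences, 5 transitions and 1 transversion over 29 sites: P = 5/29 = 0.172414, Q = 1/29 = 0.034483.
d = −0.5·ln(0.620689) − 0.25·ln(0.931034) = −0.5·(-0.476925) − 0.25·(-0.071459) = 0.2563.

0.2563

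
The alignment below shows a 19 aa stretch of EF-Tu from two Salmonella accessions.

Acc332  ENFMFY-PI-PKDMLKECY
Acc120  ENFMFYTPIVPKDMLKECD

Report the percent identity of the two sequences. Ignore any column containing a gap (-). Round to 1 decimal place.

94.1%

Excluding the 2 gap columns leaves 17 comparable sites.
Differing sites — 19:Y/D.
16 of the 17 comparable sites match, so the percent identity is 16/17 × 100 = 94.1%.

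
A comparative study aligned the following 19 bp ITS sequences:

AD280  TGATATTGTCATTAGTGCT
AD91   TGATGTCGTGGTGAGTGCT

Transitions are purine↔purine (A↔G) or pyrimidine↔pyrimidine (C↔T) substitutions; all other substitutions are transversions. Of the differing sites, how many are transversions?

Differing sites — 5:A/G (Ti); 7:T/C (Ti); 10:C/G (Tv); 11:A/G (Ti); 13:T/G (Tv).
Of the 5 differences, 3 transitions and 2 transversions, so the answer is 2.

2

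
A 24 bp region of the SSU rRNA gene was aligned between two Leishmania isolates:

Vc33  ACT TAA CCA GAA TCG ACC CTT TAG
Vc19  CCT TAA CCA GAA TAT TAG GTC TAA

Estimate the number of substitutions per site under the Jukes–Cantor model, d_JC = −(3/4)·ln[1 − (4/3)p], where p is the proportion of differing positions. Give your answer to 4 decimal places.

Mismatches occur at site 1 (A/C), site 14 (C/A), site 15 (G/T), site 16 (A/T), site 17 (C/A), site 18 (C/G), site 19 (C/G), site 21 (T/C), site 24 (G/A).
p = 9/24 = 0.375000.
d = −0.75 · ln(1 − (4/3)·0.375000) = −0.75 · ln(0.500000) = −0.75 · (-0.693147) = 0.5199.

0.5199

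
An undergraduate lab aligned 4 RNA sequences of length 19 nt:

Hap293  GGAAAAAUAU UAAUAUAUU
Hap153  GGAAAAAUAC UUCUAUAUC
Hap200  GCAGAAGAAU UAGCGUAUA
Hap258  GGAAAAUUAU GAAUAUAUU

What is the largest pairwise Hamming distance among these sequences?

Pairwise Hamming distances:
  Hap293 vs Hap153: 4
  Hap293 vs Hap200: 8
  Hap293 vs Hap258: 2
  Hap153 vs Hap200: 10
  Hap153 vs Hap258: 6
  Hap200 vs Hap258: 9
The largest is 10, between Hap153 and Hap200.

10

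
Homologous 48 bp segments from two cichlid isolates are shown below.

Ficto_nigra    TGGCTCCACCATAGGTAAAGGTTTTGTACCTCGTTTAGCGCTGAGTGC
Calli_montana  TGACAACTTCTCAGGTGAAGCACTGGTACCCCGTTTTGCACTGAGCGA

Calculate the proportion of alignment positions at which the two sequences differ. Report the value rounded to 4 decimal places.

Mismatches occur at site 3 (G/A), site 5 (T/A), site 6 (C/A), site 8 (A/T), site 9 (C/T), site 11 (A/T), site 12 (T/C), site 17 (A/G), site 21 (G/C), site 22 (T/A), site 23 (T/C), site 25 (T/G), site 31 (T/C), site 37 (A/T), site 40 (G/A), site 46 (T/C), site 48 (C/A).
There are 17 differences over 48 sites, so p = 17/48 = 0.3542.

0.3542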